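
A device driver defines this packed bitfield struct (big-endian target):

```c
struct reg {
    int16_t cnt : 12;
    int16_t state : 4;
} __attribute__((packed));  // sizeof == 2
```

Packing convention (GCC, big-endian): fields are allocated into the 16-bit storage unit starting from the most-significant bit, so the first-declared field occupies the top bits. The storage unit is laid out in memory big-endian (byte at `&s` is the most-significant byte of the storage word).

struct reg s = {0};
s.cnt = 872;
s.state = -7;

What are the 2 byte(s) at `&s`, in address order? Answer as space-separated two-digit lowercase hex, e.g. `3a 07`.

36 89

cnt (12b) val=872 bits=0x368 at bit 4: 0x3680
state (4b) val=-7 bits=0x9 at bit 0: 0x3689
word = 0x3689 → big-endian bytes:
  [0]=0x36  [1]=0x89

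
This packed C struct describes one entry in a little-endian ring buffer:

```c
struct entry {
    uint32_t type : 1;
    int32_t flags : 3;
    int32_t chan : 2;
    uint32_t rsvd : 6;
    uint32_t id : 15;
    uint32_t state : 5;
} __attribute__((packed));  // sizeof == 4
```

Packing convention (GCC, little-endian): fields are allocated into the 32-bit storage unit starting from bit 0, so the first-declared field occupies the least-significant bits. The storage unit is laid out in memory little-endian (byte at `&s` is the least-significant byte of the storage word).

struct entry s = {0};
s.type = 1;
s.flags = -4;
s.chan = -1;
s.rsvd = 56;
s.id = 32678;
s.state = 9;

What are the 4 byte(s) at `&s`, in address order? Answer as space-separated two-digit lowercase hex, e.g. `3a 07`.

[0+:1] type=1 & 0x1 = 0x1; word=0x00000001
[1+:3] flags=-4 & 0x7 = 0x4; word=0x00000009
[4+:2] chan=-1 & 0x3 = 0x3; word=0x00000039
[6+:6] rsvd=56 & 0x3f = 0x38; word=0x00000e39
[12+:15] id=32678 & 0x7fff = 0x7fa6; word=0x07fa6e39
[27+:5] state=9 & 0x1f = 0x9; word=0x4ffa6e39
word = 0x4ffa6e39 → little-endian bytes:
  [0]=0x39  [1]=0x6e  [2]=0xfa  [3]=0x4f

39 6e fa 4f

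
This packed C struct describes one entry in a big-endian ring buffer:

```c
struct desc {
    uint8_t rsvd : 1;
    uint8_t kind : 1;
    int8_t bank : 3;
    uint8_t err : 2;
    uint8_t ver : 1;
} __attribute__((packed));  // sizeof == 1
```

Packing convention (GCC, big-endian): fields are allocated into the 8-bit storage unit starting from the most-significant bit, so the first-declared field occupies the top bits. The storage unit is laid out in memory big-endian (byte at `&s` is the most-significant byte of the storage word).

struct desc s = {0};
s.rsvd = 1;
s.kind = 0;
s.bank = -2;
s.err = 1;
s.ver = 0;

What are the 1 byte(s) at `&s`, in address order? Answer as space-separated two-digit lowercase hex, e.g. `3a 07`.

rsvd (1b) val=1 bits=0x1 at bit 7: 0x80
kind (1b) val=0 bits=0x0 at bit 6: 0x80
bank (3b) val=-2 bits=0x6 at bit 3: 0xb0
err (2b) val=1 bits=0x1 at bit 1: 0xb2
ver (1b) val=0 bits=0x0 at bit 0: 0xb2
word = 0xb2 → big-endian bytes:
  [0]=0xb2

b2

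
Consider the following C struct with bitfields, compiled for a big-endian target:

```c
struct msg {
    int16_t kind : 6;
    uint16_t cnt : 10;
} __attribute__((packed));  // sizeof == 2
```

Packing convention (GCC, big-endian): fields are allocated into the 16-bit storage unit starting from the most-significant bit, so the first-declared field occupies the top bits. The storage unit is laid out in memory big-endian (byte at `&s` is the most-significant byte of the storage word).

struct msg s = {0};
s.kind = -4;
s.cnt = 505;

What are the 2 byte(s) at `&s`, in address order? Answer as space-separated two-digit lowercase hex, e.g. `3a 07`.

f1 f9

kind:6 = -4 → 0x3c << 10 → word 0xf000
cnt:10 = 505 → 0x1f9 << 0 → word 0xf1f9
word = 0xf1f9 → big-endian bytes:
  [0]=0xf1  [1]=0xf9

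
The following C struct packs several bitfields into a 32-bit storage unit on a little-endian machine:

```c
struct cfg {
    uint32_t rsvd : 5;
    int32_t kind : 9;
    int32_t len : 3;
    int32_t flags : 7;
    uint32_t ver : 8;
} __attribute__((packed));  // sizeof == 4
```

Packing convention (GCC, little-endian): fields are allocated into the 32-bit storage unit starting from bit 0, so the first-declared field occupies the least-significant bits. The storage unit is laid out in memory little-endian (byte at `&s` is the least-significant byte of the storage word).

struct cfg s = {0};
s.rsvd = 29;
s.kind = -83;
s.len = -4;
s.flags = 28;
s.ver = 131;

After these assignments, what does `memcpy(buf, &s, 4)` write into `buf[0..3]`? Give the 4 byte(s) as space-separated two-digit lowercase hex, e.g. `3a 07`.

rsvd (5b) val=29 bits=0x1d at bit 0: 0x0000001d
kind (9b) val=-83 bits=0x1ad at bit 5: 0x000035bd
len (3b) val=-4 bits=0x4 at bit 14: 0x000135bd
flags (7b) val=28 bits=0x1c at bit 17: 0x003935bd
ver (8b) val=131 bits=0x83 at bit 24: 0x833935bd
word = 0x833935bd → little-endian bytes:
  [0]=0xbd  [1]=0x35  [2]=0x39  [3]=0x83

bd 35 39 83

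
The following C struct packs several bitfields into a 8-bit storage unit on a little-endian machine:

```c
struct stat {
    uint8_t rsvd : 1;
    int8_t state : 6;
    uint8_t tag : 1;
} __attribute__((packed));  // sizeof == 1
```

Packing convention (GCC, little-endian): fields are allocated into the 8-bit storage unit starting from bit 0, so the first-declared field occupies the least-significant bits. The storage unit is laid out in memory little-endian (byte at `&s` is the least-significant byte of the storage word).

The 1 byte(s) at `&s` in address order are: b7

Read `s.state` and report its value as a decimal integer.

27

[0]=0xb7 (little-endian) → word 0xb7
rsvd [0+:1] = (word>>0) & 0x1 = 1
state [1+:6] = (word>>1) & 0x3f = 27  ←
tag [7+:1] = (word>>7) & 0x1 = 1
state signed 6b, MSB=0: value = 27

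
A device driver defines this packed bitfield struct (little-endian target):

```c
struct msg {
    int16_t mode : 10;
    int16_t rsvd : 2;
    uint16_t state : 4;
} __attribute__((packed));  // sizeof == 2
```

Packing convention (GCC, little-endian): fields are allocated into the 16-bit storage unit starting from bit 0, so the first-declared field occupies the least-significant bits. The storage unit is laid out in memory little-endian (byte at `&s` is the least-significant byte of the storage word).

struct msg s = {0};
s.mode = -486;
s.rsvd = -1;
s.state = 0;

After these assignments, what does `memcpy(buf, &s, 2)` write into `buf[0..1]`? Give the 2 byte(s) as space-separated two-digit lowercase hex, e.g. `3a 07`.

[0+:10] mode=-486 & 0x3ff = 0x21a; word=0x021a
[10+:2] rsvd=-1 & 0x3 = 0x3; word=0x0e1a
[12+:4] state=0 & 0xf = 0x0; word=0x0e1a
word = 0x0e1a → little-endian bytes:
  [0]=0x1a  [1]=0x0e

1a 0e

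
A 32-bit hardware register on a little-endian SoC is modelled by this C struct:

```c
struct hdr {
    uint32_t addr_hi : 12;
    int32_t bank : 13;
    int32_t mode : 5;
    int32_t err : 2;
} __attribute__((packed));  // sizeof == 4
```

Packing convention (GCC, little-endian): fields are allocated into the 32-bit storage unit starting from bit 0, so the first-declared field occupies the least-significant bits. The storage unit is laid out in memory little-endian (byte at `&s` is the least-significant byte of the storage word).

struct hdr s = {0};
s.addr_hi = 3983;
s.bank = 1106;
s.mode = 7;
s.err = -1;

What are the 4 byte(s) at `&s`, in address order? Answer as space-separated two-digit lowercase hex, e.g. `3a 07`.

8f 2f 45 ce

addr_hi:12 = 3983 → 0xf8f << 0 → word 0x00000f8f
bank:13 = 1106 → 0x452 << 12 → word 0x00452f8f
mode:5 = 7 → 0x7 << 25 → word 0x0e452f8f
err:2 = -1 → 0x3 << 30 → word 0xce452f8f
word = 0xce452f8f → little-endian bytes:
  [0]=0x8f  [1]=0x2f  [2]=0x45  [3]=0xce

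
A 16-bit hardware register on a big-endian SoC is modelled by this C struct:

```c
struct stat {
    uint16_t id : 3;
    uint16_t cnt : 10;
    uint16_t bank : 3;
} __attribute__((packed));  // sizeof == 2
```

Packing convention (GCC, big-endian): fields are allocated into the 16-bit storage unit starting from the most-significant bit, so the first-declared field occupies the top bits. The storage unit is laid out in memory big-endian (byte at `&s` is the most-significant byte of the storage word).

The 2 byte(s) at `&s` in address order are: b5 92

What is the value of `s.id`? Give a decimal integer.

5

[0]=0xb5 [1]=0x92 (big-endian) → word 0xb592
id [13+:3] = (word>>13) & 0x7 = 5  ←
cnt [3+:10] = (word>>3) & 0x3ff = 690
bank [0+:3] = (word>>0) & 0x7 = 2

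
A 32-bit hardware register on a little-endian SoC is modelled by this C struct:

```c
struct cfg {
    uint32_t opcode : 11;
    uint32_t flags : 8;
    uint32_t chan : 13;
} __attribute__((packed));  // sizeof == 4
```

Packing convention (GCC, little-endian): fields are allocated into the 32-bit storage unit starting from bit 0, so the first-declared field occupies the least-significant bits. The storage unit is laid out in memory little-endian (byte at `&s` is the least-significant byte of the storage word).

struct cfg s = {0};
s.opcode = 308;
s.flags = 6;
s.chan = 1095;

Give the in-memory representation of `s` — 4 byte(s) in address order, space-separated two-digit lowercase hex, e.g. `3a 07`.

opcode (11b) val=308 bits=0x134 at bit 0: 0x00000134
flags (8b) val=6 bits=0x6 at bit 11: 0x00003134
chan (13b) val=1095 bits=0x447 at bit 19: 0x22383134
word = 0x22383134 → little-endian bytes:
  [0]=0x34  [1]=0x31  [2]=0x38  [3]=0x22

34 31 38 22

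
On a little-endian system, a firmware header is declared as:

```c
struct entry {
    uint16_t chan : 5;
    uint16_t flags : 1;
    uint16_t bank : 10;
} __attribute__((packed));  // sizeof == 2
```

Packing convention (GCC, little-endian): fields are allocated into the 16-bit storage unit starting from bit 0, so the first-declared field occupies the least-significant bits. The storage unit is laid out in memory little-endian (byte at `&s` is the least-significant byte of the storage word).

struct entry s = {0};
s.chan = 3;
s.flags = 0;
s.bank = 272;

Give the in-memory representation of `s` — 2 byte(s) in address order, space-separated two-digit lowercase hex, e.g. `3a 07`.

chan:5 = 3 → 0x3 << 0 → word 0x0003
flags:1 = 0 → 0x0 << 5 → word 0x0003
bank:10 = 272 → 0x110 << 6 → word 0x4403
word = 0x4403 → little-endian bytes:
  [0]=0x03  [1]=0x44

03 44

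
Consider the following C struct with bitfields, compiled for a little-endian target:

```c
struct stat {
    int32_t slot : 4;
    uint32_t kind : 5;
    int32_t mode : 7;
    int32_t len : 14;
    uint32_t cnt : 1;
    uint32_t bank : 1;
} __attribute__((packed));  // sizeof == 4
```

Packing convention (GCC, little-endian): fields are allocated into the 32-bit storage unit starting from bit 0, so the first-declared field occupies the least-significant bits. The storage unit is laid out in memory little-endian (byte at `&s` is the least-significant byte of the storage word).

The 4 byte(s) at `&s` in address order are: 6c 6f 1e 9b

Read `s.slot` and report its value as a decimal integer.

[0]=0x6c [1]=0x6f [2]=0x1e [3]=0x9b (little-endian) → word 0x9b1e6f6c
slot:4 @ bit 0 → (0x9b1e6f6c>>0)&0xf = 0xc  ←
kind:5 @ bit 4 → (0x9b1e6f6c>>4)&0x1f = 0x16
mode:7 @ bit 9 → (0x9b1e6f6c>>9)&0x7f = 0x37
len:14 @ bit 16 → (0x9b1e6f6c>>16)&0x3fff = 0x1b1e
cnt:1 @ bit 30 → (0x9b1e6f6c>>30)&0x1 = 0x0
bank:1 @ bit 31 → (0x9b1e6f6c>>31)&0x1 = 0x1
slot signed 4b, MSB=1: 12 - 16 = -4

-4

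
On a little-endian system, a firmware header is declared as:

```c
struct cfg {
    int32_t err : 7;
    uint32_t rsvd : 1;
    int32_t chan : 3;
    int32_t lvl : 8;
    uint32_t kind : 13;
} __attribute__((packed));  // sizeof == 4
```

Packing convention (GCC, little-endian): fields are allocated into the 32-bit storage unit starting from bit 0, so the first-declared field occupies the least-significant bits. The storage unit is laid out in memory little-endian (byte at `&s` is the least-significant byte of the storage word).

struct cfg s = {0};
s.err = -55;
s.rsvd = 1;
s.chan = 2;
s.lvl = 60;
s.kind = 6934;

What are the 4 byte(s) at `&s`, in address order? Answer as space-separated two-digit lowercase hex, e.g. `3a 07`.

c9 e2 b1 d8

err (7b) val=-55 bits=0x49 at bit 0: 0x00000049
rsvd (1b) val=1 bits=0x1 at bit 7: 0x000000c9
chan (3b) val=2 bits=0x2 at bit 8: 0x000002c9
lvl (8b) val=60 bits=0x3c at bit 11: 0x0001e2c9
kind (13b) val=6934 bits=0x1b16 at bit 19: 0xd8b1e2c9
word = 0xd8b1e2c9 → little-endian bytes:
  [0]=0xc9  [1]=0xe2  [2]=0xb1  [3]=0xd8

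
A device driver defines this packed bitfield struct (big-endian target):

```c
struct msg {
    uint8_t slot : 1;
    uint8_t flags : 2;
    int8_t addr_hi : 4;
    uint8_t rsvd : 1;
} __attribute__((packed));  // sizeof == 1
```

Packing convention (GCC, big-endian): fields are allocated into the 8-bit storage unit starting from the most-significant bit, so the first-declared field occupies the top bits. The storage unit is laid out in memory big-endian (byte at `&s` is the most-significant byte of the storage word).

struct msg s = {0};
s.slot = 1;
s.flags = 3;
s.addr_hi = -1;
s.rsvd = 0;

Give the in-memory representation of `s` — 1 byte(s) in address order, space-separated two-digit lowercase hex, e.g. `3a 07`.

fe

[7+:1] slot=1 & 0x1 = 0x1; word=0x80
[5+:2] flags=3 & 0x3 = 0x3; word=0xe0
[1+:4] addr_hi=-1 & 0xf = 0xf; word=0xfe
[0+:1] rsvd=0 & 0x1 = 0x0; word=0xfe
word = 0xfe → big-endian bytes:
  [0]=0xfe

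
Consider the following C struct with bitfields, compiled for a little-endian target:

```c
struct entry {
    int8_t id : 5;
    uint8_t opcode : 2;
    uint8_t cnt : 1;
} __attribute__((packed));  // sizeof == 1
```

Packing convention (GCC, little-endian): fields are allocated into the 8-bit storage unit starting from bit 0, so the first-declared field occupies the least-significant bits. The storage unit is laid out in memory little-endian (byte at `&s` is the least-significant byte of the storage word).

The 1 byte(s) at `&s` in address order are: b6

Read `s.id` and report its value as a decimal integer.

-10

[0]=0xb6 (little-endian) → word 0xb6
id [0+:5] = (word>>0) & 0x1f = 22  ←
opcode [5+:2] = (word>>5) & 0x3 = 1
cnt [7+:1] = (word>>7) & 0x1 = 1
id signed 5b, MSB=1: 22 - 32 = -10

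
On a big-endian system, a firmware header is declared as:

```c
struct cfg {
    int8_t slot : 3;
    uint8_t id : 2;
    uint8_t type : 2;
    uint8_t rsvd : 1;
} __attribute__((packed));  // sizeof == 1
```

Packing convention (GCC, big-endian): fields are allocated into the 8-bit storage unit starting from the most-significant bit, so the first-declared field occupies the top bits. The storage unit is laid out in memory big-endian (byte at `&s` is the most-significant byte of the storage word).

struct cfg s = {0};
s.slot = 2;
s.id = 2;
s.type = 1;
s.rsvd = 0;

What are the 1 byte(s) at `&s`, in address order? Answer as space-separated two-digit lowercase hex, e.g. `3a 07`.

slot (3b) val=2 bits=0x2 at bit 5: 0x40
id (2b) val=2 bits=0x2 at bit 3: 0x50
type (2b) val=1 bits=0x1 at bit 1: 0x52
rsvd (1b) val=0 bits=0x0 at bit 0: 0x52
word = 0x52 → big-endian bytes:
  [0]=0x52

52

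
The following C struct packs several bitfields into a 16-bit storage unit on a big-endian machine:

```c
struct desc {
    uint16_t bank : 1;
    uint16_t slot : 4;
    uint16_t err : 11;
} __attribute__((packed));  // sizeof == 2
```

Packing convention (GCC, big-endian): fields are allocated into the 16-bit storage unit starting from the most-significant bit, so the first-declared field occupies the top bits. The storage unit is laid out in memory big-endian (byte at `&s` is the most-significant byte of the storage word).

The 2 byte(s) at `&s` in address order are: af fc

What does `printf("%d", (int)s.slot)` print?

[0]=0xaf [1]=0xfc (big-endian) → word 0xaffc
bank:1 @ bit 15 → (0xaffc>>15)&0x1 = 0x1
slot:4 @ bit 11 → (0xaffc>>11)&0xf = 0x5  ←
err:11 @ bit 0 → (0xaffc>>0)&0x7ff = 0x7fc

5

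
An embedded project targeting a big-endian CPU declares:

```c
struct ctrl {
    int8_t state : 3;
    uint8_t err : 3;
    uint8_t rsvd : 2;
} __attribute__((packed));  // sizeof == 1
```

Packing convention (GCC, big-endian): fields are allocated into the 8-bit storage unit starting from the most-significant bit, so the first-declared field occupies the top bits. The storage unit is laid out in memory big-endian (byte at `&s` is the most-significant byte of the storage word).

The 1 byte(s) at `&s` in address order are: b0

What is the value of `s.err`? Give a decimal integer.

4

[0]=0xb0 (big-endian) → word 0xb0
state [5+:3] = (word>>5) & 0x7 = 5
err [2+:3] = (word>>2) & 0x7 = 4  ←
rsvd [0+:2] = (word>>0) & 0x3 = 0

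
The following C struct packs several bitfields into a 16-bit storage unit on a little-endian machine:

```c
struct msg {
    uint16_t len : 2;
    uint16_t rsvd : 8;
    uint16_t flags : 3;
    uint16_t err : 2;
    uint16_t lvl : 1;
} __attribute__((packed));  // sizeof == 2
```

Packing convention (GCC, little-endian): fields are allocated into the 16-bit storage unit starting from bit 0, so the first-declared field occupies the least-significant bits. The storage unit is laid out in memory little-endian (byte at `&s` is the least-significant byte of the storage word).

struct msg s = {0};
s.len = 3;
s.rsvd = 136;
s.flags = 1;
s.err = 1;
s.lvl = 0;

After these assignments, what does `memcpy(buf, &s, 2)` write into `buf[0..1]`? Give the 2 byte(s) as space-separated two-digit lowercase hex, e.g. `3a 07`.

[0+:2] len=3 & 0x3 = 0x3; word=0x0003
[2+:8] rsvd=136 & 0xff = 0x88; word=0x0223
[10+:3] flags=1 & 0x7 = 0x1; word=0x0623
[13+:2] err=1 & 0x3 = 0x1; word=0x2623
[15+:1] lvl=0 & 0x1 = 0x0; word=0x2623
word = 0x2623 → little-endian bytes:
  [0]=0x23  [1]=0x26

23 26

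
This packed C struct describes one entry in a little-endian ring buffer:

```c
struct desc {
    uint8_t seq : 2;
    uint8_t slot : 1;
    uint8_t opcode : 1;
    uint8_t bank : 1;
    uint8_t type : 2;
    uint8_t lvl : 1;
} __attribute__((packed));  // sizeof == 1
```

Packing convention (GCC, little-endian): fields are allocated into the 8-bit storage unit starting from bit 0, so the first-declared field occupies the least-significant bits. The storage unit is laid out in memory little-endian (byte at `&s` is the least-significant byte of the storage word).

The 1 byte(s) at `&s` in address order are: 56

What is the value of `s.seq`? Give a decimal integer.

[0]=0x56 (little-endian) → word 0x56
seq:2 @ bit 0 → (0x56>>0)&0x3 = 0x2  ←
slot:1 @ bit 2 → (0x56>>2)&0x1 = 0x1
opcode:1 @ bit 3 → (0x56>>3)&0x1 = 0x0
bank:1 @ bit 4 → (0x56>>4)&0x1 = 0x1
type:2 @ bit 5 → (0x56>>5)&0x3 = 0x2
lvl:1 @ bit 7 → (0x56>>7)&0x1 = 0x0

2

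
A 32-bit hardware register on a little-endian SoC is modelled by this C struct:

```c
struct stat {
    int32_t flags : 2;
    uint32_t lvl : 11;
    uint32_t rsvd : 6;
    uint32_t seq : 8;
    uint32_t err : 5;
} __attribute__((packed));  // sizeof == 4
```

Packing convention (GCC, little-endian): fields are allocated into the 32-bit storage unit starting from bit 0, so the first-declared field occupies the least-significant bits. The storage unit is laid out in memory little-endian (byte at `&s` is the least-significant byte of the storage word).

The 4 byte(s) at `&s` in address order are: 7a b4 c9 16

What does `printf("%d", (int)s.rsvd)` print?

13

[0]=0x7a [1]=0xb4 [2]=0xc9 [3]=0x16 (little-endian) → word 0x16c9b47a
flags [0+:2] = (word>>0) & 0x3 = 2
lvl [2+:11] = (word>>2) & 0x7ff = 1310
rsvd [13+:6] = (word>>13) & 0x3f = 13  ←
seq [19+:8] = (word>>19) & 0xff = 217
err [27+:5] = (word>>27) & 0x1f = 2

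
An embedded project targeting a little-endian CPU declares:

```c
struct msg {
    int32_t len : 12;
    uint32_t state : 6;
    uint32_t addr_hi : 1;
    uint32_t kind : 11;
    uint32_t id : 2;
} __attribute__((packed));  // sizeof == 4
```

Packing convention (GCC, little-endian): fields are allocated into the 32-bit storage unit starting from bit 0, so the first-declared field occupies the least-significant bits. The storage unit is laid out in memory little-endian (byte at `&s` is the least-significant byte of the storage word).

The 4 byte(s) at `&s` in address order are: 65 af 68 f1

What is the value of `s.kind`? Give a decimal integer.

1581

[0]=0x65 [1]=0xaf [2]=0x68 [3]=0xf1 (little-endian) → word 0xf168af65
len:12 @ bit 0 → (0xf168af65>>0)&0xfff = 0xf65
state:6 @ bit 12 → (0xf168af65>>12)&0x3f = 0xa
addr_hi:1 @ bit 18 → (0xf168af65>>18)&0x1 = 0x0
kind:11 @ bit 19 → (0xf168af65>>19)&0x7ff = 0x62d  ←
id:2 @ bit 30 → (0xf168af65>>30)&0x3 = 0x3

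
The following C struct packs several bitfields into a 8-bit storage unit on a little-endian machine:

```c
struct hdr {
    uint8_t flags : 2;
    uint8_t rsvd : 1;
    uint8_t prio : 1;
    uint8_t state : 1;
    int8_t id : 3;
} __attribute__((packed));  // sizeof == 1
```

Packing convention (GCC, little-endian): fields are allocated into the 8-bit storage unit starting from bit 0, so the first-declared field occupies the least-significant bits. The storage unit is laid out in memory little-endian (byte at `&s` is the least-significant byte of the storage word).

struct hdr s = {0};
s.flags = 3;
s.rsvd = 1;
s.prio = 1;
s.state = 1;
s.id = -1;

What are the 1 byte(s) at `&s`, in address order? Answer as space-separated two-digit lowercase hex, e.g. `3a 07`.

[0+:2] flags=3 & 0x3 = 0x3; word=0x03
[2+:1] rsvd=1 & 0x1 = 0x1; word=0x07
[3+:1] prio=1 & 0x1 = 0x1; word=0x0f
[4+:1] state=1 & 0x1 = 0x1; word=0x1f
[5+:3] id=-1 & 0x7 = 0x7; word=0xff
word = 0xff → little-endian bytes:
  [0]=0xff

ff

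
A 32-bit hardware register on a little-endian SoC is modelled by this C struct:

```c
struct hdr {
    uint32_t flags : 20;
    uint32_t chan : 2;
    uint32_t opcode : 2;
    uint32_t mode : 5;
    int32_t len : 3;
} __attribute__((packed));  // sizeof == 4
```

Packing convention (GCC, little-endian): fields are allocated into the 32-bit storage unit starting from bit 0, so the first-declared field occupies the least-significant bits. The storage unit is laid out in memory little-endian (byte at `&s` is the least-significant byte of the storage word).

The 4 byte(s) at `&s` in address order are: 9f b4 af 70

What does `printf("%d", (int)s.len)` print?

3

[0]=0x9f [1]=0xb4 [2]=0xaf [3]=0x70 (little-endian) → word 0x70afb49f
flags:20 @ bit 0 → (0x70afb49f>>0)&0xfffff = 0xfb49f
chan:2 @ bit 20 → (0x70afb49f>>20)&0x3 = 0x2
opcode:2 @ bit 22 → (0x70afb49f>>22)&0x3 = 0x2
mode:5 @ bit 24 → (0x70afb49f>>24)&0x1f = 0x10
len:3 @ bit 29 → (0x70afb49f>>29)&0x7 = 0x3  ←
len signed 3b, MSB=0: value = 3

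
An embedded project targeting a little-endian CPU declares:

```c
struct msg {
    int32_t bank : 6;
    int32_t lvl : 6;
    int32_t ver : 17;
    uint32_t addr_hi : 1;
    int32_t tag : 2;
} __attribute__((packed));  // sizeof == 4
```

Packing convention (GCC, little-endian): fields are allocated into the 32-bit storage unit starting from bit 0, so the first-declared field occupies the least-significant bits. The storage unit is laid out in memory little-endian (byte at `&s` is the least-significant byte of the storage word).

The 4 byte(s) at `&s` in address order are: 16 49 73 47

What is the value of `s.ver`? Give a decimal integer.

[0]=0x16 [1]=0x49 [2]=0x73 [3]=0x47 (little-endian) → word 0x47734916
bank:6 @ bit 0 → (0x47734916>>0)&0x3f = 0x16
lvl:6 @ bit 6 → (0x47734916>>6)&0x3f = 0x24
ver:17 @ bit 12 → (0x47734916>>12)&0x1ffff = 0x7734  ←
addr_hi:1 @ bit 29 → (0x47734916>>29)&0x1 = 0x0
tag:2 @ bit 30 → (0x47734916>>30)&0x3 = 0x1
ver signed 17b, MSB=0: value = 30516

30516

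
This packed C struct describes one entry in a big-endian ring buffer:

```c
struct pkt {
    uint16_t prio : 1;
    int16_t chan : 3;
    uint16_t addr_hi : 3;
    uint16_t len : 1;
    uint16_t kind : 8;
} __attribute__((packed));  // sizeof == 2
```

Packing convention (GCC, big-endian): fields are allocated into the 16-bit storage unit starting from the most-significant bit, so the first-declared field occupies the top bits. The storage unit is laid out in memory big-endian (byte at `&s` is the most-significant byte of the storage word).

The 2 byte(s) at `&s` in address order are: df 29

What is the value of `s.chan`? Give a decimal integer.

-3

[0]=0xdf [1]=0x29 (big-endian) → word 0xdf29
prio:1 @ bit 15 → (0xdf29>>15)&0x1 = 0x1
chan:3 @ bit 12 → (0xdf29>>12)&0x7 = 0x5  ←
addr_hi:3 @ bit 9 → (0xdf29>>9)&0x7 = 0x7
len:1 @ bit 8 → (0xdf29>>8)&0x1 = 0x1
kind:8 @ bit 0 → (0xdf29>>0)&0xff = 0x29
chan signed 3b, MSB=1: 5 - 8 = -3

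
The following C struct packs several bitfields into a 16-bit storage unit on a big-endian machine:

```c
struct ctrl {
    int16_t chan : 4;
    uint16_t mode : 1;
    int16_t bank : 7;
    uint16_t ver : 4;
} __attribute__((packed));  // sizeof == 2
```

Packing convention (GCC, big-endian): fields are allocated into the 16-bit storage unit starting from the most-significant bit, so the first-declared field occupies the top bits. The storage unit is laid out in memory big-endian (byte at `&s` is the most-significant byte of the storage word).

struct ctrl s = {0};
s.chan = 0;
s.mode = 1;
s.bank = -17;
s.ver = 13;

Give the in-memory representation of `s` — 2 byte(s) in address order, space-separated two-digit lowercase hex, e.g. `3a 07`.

0e fd

chan (4b) val=0 bits=0x0 at bit 12: 0x0000
mode (1b) val=1 bits=0x1 at bit 11: 0x0800
bank (7b) val=-17 bits=0x6f at bit 4: 0x0ef0
ver (4b) val=13 bits=0xd at bit 0: 0x0efd
word = 0x0efd → big-endian bytes:
  [0]=0x0e  [1]=0xfd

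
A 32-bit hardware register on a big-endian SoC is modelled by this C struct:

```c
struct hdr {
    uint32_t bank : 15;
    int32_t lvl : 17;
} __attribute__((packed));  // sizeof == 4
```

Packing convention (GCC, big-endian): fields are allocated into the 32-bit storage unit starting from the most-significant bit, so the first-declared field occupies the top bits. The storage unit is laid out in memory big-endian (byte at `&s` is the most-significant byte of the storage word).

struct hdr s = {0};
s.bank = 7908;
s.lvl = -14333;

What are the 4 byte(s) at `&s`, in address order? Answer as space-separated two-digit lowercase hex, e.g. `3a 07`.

[17+:15] bank=7908 & 0x7fff = 0x1ee4; word=0x3dc80000
[0+:17] lvl=-14333 & 0x1ffff = 0x1c803; word=0x3dc9c803
word = 0x3dc9c803 → big-endian bytes:
  [0]=0x3d  [1]=0xc9  [2]=0xc8  [3]=0x03

3d c9 c8 03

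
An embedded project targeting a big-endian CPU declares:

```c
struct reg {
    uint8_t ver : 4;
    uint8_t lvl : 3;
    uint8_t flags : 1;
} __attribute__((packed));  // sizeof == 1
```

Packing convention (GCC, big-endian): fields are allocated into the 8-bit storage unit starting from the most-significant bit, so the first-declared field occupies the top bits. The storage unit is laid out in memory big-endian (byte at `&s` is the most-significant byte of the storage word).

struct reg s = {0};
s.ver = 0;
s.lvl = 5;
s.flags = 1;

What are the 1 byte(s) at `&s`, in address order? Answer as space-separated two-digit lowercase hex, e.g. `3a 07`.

0b

ver (4b) val=0 bits=0x0 at bit 4: 0x00
lvl (3b) val=5 bits=0x5 at bit 1: 0x0a
flags (1b) val=1 bits=0x1 at bit 0: 0x0b
word = 0x0b → big-endian bytes:
  [0]=0x0b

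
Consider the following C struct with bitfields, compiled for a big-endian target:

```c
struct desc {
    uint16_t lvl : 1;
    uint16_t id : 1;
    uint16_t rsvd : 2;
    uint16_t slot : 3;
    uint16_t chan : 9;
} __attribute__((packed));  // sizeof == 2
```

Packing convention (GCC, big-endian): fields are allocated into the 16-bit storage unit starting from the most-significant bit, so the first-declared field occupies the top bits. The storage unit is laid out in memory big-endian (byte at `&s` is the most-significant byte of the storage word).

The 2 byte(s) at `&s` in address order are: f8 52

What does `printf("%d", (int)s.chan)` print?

82

[0]=0xf8 [1]=0x52 (big-endian) → word 0xf852
lvl [15+:1] = (word>>15) & 0x1 = 1
id [14+:1] = (word>>14) & 0x1 = 1
rsvd [12+:2] = (word>>12) & 0x3 = 3
slot [9+:3] = (word>>9) & 0x7 = 4
chan [0+:9] = (word>>0) & 0x1ff = 82  ←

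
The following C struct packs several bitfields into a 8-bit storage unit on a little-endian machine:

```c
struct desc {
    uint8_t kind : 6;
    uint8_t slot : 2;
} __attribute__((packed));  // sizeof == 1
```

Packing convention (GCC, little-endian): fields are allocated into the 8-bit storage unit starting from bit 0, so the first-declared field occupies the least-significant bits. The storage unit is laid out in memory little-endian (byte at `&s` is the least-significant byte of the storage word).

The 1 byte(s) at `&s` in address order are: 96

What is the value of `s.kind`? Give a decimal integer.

22

[0]=0x96 (little-endian) → word 0x96
kind [0+:6] = (word>>0) & 0x3f = 22  ←
slot [6+:2] = (word>>6) & 0x3 = 2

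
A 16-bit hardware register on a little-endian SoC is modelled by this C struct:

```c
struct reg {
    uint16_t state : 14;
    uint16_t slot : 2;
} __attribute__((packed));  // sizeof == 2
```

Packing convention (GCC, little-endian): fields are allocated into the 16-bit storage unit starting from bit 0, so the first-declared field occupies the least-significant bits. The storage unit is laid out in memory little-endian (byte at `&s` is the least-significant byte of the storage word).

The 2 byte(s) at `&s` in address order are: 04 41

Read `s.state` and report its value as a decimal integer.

[0]=0x04 [1]=0x41 (little-endian) → word 0x4104
state:14 @ bit 0 → (0x4104>>0)&0x3fff = 0x104  ←
slot:2 @ bit 14 → (0x4104>>14)&0x3 = 0x1

260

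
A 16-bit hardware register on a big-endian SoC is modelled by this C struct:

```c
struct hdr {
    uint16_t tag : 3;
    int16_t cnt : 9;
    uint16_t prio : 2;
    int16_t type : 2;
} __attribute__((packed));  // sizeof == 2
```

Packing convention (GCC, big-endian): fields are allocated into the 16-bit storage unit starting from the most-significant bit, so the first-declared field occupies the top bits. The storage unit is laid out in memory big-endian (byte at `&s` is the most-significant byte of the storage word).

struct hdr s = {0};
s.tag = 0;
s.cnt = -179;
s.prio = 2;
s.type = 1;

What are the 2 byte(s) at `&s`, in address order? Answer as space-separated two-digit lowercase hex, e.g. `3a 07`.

14 d9

[13+:3] tag=0 & 0x7 = 0x0; word=0x0000
[4+:9] cnt=-179 & 0x1ff = 0x14d; word=0x14d0
[2+:2] prio=2 & 0x3 = 0x2; word=0x14d8
[0+:2] type=1 & 0x3 = 0x1; word=0x14d9
word = 0x14d9 → big-endian bytes:
  [0]=0x14  [1]=0xd9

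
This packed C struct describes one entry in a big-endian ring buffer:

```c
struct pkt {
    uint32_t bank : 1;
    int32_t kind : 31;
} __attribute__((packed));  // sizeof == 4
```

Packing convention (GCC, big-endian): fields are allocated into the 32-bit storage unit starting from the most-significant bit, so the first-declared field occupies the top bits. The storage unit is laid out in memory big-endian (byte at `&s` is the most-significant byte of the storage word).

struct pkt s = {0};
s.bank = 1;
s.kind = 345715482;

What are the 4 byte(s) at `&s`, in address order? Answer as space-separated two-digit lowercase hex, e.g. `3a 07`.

[31+:1] bank=1 & 0x1 = 0x1; word=0x80000000
[0+:31] kind=345715482 & 0x7fffffff = 0x149b331a; word=0x949b331a
word = 0x949b331a → big-endian bytes:
  [0]=0x94  [1]=0x9b  [2]=0x33  [3]=0x1a

94 9b 33 1a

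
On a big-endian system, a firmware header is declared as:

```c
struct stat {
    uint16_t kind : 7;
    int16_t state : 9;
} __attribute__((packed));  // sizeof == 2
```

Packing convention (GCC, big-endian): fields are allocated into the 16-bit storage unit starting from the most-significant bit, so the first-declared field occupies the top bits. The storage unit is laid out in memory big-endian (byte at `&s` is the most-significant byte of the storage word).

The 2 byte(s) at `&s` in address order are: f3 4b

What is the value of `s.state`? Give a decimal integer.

[0]=0xf3 [1]=0x4b (big-endian) → word 0xf34b
kind:7 @ bit 9 → (0xf34b>>9)&0x7f = 0x79
state:9 @ bit 0 → (0xf34b>>0)&0x1ff = 0x14b  ←
state signed 9b, MSB=1: 331 - 512 = -181

-181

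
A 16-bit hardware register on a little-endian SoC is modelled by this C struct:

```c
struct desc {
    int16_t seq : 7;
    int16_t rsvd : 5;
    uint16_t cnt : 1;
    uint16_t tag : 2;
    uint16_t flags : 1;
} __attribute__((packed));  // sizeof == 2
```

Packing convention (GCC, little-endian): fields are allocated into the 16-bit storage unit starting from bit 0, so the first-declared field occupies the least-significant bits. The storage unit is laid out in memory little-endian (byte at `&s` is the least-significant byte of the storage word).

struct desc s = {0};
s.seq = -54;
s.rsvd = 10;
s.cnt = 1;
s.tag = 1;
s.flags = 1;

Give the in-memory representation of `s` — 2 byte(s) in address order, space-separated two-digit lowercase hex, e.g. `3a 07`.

4a b5

seq (7b) val=-54 bits=0x4a at bit 0: 0x004a
rsvd (5b) val=10 bits=0xa at bit 7: 0x054a
cnt (1b) val=1 bits=0x1 at bit 12: 0x154a
tag (2b) val=1 bits=0x1 at bit 13: 0x354a
flags (1b) val=1 bits=0x1 at bit 15: 0xb54a
word = 0xb54a → little-endian bytes:
  [0]=0x4a  [1]=0xb5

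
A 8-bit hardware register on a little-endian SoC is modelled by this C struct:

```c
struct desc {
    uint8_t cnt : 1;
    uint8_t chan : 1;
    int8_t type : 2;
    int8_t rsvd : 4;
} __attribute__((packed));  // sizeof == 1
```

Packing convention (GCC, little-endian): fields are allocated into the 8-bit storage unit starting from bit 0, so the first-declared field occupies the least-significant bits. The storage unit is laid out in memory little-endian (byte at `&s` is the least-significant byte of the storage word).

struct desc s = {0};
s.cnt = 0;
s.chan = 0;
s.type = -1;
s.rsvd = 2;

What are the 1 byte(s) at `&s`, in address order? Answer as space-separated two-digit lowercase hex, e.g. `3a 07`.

2c

cnt (1b) val=0 bits=0x0 at bit 0: 0x00
chan (1b) val=0 bits=0x0 at bit 1: 0x00
type (2b) val=-1 bits=0x3 at bit 2: 0x0c
rsvd (4b) val=2 bits=0x2 at bit 4: 0x2c
word = 0x2c → little-endian bytes:
  [0]=0x2c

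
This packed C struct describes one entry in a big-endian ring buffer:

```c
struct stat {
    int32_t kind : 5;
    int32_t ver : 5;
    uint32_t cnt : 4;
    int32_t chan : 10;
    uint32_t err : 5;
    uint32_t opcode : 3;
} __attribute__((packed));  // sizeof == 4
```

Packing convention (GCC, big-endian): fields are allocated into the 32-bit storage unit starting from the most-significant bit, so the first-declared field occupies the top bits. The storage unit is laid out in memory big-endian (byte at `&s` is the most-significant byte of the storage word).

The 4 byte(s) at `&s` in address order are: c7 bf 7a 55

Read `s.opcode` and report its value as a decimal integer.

5

[0]=0xc7 [1]=0xbf [2]=0x7a [3]=0x55 (big-endian) → word 0xc7bf7a55
kind:5 @ bit 27 → (0xc7bf7a55>>27)&0x1f = 0x18
ver:5 @ bit 22 → (0xc7bf7a55>>22)&0x1f = 0x1e
cnt:4 @ bit 18 → (0xc7bf7a55>>18)&0xf = 0xf
chan:10 @ bit 8 → (0xc7bf7a55>>8)&0x3ff = 0x37a
err:5 @ bit 3 → (0xc7bf7a55>>3)&0x1f = 0xa
opcode:3 @ bit 0 → (0xc7bf7a55>>0)&0x7 = 0x5  ←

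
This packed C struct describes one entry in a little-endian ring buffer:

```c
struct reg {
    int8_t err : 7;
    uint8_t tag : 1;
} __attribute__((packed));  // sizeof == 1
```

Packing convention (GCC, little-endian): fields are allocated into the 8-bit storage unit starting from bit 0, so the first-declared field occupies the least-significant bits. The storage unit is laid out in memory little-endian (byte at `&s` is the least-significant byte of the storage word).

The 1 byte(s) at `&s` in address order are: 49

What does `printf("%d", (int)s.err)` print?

[0]=0x49 (little-endian) → word 0x49
err [0+:7] = (word>>0) & 0x7f = 73  ←
tag [7+:1] = (word>>7) & 0x1 = 0
err signed 7b, MSB=1: 73 - 128 = -55

-55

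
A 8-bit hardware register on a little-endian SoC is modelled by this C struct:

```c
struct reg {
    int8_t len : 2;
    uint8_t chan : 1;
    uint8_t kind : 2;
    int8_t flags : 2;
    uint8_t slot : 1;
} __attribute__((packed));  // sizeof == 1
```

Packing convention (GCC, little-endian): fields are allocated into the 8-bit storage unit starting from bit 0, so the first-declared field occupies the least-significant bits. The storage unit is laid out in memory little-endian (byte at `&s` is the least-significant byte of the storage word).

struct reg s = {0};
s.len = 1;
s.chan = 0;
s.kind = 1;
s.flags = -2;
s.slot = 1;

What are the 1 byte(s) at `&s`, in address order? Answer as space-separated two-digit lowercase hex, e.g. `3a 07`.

c9

[0+:2] len=1 & 0x3 = 0x1; word=0x01
[2+:1] chan=0 & 0x1 = 0x0; word=0x01
[3+:2] kind=1 & 0x3 = 0x1; word=0x09
[5+:2] flags=-2 & 0x3 = 0x2; word=0x49
[7+:1] slot=1 & 0x1 = 0x1; word=0xc9
word = 0xc9 → little-endian bytes:
  [0]=0xc9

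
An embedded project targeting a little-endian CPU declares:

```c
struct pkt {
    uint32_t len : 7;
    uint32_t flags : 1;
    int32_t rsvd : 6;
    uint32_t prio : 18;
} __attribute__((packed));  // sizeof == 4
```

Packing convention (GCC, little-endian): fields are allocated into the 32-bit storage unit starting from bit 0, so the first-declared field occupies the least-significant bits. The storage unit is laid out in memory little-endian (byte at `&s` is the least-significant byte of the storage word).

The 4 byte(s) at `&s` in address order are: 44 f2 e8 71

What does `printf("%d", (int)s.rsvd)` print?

-14

[0]=0x44 [1]=0xf2 [2]=0xe8 [3]=0x71 (little-endian) → word 0x71e8f244
len [0+:7] = (word>>0) & 0x7f = 68
flags [7+:1] = (word>>7) & 0x1 = 0
rsvd [8+:6] = (word>>8) & 0x3f = 50  ←
prio [14+:18] = (word>>14) & 0x3ffff = 116643
rsvd signed 6b, MSB=1: 50 - 64 = -14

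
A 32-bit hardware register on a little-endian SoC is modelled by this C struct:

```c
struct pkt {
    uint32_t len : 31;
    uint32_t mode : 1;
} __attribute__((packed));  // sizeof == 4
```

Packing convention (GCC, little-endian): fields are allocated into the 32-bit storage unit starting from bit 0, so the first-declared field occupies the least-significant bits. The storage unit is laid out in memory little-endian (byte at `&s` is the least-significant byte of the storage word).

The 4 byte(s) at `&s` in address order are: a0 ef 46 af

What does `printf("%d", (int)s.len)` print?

[0]=0xa0 [1]=0xef [2]=0x46 [3]=0xaf (little-endian) → word 0xaf46efa0
len [0+:31] = (word>>0) & 0x7fffffff = 793178016  ←
mode [31+:1] = (word>>31) & 0x1 = 1

793178016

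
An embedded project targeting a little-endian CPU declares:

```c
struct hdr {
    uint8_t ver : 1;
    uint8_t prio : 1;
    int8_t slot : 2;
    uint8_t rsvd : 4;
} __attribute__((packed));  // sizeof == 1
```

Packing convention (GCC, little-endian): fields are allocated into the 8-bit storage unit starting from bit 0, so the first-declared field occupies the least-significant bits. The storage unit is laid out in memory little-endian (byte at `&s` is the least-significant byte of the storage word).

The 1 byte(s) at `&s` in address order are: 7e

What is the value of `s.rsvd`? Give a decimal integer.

7

[0]=0x7e (little-endian) → word 0x7e
ver:1 @ bit 0 → (0x7e>>0)&0x1 = 0x0
prio:1 @ bit 1 → (0x7e>>1)&0x1 = 0x1
slot:2 @ bit 2 → (0x7e>>2)&0x3 = 0x3
rsvd:4 @ bit 4 → (0x7e>>4)&0xf = 0x7  ←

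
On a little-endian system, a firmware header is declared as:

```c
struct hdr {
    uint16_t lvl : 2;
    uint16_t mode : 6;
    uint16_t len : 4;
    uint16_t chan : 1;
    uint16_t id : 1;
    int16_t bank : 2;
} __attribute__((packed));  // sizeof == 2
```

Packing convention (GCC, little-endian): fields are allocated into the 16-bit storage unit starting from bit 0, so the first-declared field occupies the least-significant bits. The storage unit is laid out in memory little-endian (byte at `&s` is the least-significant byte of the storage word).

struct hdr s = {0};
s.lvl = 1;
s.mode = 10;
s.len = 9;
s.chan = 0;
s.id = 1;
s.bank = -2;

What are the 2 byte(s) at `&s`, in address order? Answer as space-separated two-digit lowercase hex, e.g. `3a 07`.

[0+:2] lvl=1 & 0x3 = 0x1; word=0x0001
[2+:6] mode=10 & 0x3f = 0xa; word=0x0029
[8+:4] len=9 & 0xf = 0x9; word=0x0929
[12+:1] chan=0 & 0x1 = 0x0; word=0x0929
[13+:1] id=1 & 0x1 = 0x1; word=0x2929
[14+:2] bank=-2 & 0x3 = 0x2; word=0xa929
word = 0xa929 → little-endian bytes:
  [0]=0x29  [1]=0xa9

29 a9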